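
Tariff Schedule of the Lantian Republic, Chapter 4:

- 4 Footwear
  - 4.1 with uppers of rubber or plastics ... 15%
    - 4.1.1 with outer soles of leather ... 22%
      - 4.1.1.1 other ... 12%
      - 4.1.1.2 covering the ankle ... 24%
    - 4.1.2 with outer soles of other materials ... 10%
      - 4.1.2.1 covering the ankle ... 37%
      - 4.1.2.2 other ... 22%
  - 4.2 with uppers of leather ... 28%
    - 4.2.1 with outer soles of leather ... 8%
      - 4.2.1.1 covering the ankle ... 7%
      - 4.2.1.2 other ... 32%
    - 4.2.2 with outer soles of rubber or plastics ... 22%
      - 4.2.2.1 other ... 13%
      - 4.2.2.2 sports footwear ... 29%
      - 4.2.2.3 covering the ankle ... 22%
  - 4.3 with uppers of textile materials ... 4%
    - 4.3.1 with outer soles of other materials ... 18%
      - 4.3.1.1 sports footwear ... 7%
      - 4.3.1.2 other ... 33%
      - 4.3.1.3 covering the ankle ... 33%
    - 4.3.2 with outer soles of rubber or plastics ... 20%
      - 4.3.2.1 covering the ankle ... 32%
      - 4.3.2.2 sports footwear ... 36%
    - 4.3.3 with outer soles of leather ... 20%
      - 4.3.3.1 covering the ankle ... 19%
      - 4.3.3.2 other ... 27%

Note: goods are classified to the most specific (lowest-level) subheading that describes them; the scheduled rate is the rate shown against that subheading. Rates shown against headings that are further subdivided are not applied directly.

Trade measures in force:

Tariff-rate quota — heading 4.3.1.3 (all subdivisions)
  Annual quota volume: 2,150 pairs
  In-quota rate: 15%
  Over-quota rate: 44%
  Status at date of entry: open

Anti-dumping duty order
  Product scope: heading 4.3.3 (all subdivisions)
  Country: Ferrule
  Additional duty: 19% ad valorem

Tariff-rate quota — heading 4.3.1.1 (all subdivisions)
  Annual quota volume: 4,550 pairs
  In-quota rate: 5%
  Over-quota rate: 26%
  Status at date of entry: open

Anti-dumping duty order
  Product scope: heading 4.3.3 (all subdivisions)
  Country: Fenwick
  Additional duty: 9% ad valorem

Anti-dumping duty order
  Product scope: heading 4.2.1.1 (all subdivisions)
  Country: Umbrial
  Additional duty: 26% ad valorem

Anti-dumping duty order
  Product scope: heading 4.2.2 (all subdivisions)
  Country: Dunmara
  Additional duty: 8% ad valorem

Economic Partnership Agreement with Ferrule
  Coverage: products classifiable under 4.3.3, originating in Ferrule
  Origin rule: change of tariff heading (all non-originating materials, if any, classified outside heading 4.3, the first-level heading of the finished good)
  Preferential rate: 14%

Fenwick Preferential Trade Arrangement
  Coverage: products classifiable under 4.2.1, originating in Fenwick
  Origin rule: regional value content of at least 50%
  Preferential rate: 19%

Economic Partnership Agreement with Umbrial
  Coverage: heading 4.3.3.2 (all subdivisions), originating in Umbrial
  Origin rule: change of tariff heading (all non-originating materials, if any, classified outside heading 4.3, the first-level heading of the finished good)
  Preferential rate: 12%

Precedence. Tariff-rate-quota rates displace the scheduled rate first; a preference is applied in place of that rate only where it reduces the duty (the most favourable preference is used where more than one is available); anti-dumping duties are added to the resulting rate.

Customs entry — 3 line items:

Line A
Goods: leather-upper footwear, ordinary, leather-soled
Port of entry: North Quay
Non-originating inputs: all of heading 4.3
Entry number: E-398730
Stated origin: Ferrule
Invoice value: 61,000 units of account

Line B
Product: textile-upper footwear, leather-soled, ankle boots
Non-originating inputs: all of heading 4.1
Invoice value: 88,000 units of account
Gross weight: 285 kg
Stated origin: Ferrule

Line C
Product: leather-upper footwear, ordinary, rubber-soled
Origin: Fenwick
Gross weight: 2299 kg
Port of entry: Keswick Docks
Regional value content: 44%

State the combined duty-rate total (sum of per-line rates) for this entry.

Line A: leather-upper → 4.2; leather-soled → 4.2.1; ordinary → 4.2.1.2. Scheduled 32%. Ferrule agreement on 4.3.3: 4.2.1.2 not covered. → 32%.
Line B: textile-upper → 4.3; leather-soled → 4.3.3; ankle boots → 4.3.3.1. Scheduled 19%. Ferrule agreement on 4.3.3: CTH met → 14% available; preferential 14%; anti-dumping (Ferrule, 4.3.3): +19%; total 14% + 19% = 33%. → 33%.
Line C: leather-upper → 4.2; rubber-soled → 4.2.2; ordinary → 4.2.2.1. Scheduled 13%. Fenwick agreement on 4.2.1: 4.2.2.1 not covered. → 13%.
Sum: 32% + 33% + 13% = 78%.

78%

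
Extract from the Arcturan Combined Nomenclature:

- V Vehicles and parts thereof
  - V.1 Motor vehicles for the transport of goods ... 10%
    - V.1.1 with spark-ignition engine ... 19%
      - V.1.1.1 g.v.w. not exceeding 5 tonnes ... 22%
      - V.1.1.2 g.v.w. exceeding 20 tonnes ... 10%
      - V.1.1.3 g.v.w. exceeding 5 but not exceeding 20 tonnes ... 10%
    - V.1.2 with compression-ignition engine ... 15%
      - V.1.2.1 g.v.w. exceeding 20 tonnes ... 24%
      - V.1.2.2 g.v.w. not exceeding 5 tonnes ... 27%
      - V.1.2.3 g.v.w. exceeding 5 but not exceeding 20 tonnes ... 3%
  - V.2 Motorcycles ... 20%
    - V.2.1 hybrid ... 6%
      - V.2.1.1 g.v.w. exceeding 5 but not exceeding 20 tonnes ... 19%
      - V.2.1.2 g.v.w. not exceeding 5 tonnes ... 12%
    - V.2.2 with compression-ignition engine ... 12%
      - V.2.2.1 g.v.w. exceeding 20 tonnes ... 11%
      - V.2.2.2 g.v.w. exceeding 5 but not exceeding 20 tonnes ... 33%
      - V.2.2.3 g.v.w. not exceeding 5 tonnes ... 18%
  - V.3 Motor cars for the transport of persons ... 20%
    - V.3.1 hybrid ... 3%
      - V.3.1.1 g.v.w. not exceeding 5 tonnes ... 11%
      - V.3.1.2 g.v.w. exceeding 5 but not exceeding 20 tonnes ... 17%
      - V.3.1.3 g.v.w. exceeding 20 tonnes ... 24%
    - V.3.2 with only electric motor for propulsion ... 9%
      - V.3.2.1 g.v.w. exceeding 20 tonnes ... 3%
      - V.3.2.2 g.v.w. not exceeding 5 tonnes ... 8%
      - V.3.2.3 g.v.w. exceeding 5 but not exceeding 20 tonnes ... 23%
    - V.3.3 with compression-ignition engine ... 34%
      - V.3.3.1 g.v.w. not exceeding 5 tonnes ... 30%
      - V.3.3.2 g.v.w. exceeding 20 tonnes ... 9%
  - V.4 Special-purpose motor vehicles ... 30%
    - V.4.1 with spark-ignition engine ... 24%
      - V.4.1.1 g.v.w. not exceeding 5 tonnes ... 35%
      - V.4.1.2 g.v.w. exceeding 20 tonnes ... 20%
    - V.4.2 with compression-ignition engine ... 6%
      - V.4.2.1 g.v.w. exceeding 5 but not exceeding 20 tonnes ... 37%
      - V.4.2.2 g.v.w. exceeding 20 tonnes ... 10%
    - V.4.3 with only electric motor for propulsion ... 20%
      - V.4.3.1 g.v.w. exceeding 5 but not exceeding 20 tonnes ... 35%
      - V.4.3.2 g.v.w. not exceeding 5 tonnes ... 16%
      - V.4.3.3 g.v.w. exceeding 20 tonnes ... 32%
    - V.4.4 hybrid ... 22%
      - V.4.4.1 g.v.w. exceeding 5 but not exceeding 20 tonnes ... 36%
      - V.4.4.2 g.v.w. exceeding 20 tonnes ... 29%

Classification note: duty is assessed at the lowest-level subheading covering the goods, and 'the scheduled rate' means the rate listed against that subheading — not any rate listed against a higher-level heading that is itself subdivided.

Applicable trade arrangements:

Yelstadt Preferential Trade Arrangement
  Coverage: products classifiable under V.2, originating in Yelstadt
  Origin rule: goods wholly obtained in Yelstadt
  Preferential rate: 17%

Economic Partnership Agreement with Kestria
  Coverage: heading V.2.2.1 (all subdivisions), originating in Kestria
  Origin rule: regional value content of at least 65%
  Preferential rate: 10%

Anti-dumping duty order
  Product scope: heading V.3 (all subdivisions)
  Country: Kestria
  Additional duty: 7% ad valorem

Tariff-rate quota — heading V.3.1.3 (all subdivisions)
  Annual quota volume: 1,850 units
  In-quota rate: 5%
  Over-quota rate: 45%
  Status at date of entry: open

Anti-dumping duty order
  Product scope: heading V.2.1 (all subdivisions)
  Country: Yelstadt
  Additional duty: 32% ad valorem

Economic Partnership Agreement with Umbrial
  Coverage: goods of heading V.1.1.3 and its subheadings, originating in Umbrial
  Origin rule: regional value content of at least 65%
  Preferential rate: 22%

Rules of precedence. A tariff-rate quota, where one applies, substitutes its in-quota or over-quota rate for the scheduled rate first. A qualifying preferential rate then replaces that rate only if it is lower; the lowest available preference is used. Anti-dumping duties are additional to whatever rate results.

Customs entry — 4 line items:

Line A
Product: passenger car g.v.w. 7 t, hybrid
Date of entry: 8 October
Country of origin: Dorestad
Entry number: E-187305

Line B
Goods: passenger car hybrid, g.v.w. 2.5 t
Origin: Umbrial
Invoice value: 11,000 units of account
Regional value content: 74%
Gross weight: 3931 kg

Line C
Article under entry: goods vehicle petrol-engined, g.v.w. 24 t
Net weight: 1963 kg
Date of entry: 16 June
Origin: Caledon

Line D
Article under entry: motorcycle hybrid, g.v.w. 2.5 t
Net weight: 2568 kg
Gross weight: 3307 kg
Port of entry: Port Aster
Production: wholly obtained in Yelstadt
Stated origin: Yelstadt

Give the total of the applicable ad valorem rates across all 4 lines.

82%

Line A: passenger car → V.3; hybrid → V.3.1; g.v.w. 7 t → V.3.1.2. Scheduled 17%. No special measure applies. → 17%.
Line B: passenger car → V.3; hybrid → V.3.1; g.v.w. 2.5 t → V.3.1.1. Scheduled 11%. Umbrial agreement on V.1.1.3: V.3.1.1 not covered. → 11%.
Line C: goods vehicle → V.1; petrol-engined → V.1.1; g.v.w. 24 t → V.1.1.2. Scheduled 10%. No special measure applies. → 10%.
Line D: motorcycle → V.2; hybrid → V.2.1; g.v.w. 2.5 t → V.2.1.2. Scheduled 12%. Yelstadt agreement on V.2: wholly obtained → 17% available; preference 17% not lower than 12% → no reduction; anti-dumping (Yelstadt, V.2.1): +32%; total 12% + 32% = 44%. → 44%.
Sum: 17% + 11% + 10% + 44% = 82%.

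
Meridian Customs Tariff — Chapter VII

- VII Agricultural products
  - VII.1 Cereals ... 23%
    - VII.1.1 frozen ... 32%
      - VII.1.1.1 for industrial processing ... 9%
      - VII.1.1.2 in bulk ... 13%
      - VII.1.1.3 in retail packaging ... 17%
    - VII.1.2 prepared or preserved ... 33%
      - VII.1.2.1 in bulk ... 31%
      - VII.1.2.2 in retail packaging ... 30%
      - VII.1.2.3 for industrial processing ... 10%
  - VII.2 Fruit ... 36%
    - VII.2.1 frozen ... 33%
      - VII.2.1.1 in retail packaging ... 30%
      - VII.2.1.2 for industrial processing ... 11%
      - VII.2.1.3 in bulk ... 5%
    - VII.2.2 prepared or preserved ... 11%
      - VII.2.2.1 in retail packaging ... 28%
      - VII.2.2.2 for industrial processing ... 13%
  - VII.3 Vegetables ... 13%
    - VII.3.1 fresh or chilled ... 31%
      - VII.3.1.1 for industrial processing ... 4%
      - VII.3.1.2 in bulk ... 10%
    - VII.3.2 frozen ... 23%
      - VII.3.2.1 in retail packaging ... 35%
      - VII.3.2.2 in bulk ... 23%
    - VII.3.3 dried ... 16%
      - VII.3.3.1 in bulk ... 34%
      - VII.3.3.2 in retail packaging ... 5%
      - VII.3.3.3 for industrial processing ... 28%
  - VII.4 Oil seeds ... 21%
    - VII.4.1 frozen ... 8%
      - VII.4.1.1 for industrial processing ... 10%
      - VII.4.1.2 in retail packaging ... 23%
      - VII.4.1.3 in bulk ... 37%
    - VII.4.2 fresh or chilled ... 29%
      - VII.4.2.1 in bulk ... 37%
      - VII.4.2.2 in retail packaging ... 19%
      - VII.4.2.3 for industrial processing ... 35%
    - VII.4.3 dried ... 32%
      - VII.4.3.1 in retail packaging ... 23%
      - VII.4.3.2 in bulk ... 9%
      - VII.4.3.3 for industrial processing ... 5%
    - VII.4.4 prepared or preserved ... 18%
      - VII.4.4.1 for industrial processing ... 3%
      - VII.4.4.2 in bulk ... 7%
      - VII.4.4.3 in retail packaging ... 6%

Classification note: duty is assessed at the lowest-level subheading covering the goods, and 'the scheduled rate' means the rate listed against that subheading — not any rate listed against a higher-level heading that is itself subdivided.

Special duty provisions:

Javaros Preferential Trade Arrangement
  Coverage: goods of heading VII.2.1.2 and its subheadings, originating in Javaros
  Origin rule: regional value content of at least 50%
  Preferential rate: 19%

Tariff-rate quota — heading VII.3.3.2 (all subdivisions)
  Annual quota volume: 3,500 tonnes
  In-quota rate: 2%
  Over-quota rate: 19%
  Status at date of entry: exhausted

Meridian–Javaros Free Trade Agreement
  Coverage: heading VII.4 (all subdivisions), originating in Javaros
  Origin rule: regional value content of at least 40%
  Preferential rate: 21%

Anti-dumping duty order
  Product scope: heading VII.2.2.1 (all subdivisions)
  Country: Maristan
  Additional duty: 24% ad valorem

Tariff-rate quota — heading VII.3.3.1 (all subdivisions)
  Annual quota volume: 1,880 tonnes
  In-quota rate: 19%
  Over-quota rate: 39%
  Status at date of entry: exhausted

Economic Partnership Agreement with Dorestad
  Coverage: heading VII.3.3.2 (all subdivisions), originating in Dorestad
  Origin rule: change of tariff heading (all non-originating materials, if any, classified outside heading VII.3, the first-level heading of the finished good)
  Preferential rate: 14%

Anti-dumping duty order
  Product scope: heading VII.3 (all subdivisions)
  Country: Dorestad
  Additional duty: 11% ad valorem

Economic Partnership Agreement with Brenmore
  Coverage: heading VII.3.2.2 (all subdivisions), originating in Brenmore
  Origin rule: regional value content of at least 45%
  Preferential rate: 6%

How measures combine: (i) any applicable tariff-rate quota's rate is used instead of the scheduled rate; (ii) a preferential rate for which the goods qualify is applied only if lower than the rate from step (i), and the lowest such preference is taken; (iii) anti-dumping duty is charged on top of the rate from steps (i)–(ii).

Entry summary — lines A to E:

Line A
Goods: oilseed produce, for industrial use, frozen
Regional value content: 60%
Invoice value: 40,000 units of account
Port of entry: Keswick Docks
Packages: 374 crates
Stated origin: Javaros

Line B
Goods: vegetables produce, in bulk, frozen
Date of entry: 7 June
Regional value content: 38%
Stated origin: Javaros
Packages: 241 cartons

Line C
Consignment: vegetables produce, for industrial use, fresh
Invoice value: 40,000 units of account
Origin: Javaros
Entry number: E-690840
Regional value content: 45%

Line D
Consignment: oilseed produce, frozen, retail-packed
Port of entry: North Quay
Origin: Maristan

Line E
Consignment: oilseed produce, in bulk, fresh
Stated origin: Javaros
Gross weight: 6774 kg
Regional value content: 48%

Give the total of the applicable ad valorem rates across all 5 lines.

81%

Line A: oilseed → VII.4; frozen → VII.4.1; for industrial use → VII.4.1.1. Scheduled 10%. Javaros agreement on VII.2.1.2: VII.4.1.1 not covered; Javaros agreement on VII.4: RVC ≥ 40% → 21% available; preference 21% not lower than 10% → no reduction. → 10%.
Line B: vegetables → VII.3; frozen → VII.3.2; in bulk → VII.3.2.2. Scheduled 23%. Javaros agreement on VII.2.1.2: VII.3.2.2 not covered; Javaros agreement on VII.4: VII.3.2.2 not covered. → 23%.
Line C: vegetables → VII.3; fresh → VII.3.1; for industrial use → VII.3.1.1. Scheduled 4%. Javaros agreement on VII.2.1.2: VII.3.1.1 not covered; Javaros agreement on VII.4: VII.3.1.1 not covered. → 4%.
Line D: oilseed → VII.4; frozen → VII.4.1; retail-packed → VII.4.1.2. Scheduled 23%. No special measure applies. → 23%.
Line E: oilseed → VII.4; fresh → VII.4.2; in bulk → VII.4.2.1. Scheduled 37%. Javaros agreement on VII.2.1.2: VII.4.2.1 not covered; Javaros agreement on VII.4: RVC ≥ 40% → 21% available; preferential 21%. → 21%.
Sum: 10% + 23% + 4% + 23% + 21% = 81%.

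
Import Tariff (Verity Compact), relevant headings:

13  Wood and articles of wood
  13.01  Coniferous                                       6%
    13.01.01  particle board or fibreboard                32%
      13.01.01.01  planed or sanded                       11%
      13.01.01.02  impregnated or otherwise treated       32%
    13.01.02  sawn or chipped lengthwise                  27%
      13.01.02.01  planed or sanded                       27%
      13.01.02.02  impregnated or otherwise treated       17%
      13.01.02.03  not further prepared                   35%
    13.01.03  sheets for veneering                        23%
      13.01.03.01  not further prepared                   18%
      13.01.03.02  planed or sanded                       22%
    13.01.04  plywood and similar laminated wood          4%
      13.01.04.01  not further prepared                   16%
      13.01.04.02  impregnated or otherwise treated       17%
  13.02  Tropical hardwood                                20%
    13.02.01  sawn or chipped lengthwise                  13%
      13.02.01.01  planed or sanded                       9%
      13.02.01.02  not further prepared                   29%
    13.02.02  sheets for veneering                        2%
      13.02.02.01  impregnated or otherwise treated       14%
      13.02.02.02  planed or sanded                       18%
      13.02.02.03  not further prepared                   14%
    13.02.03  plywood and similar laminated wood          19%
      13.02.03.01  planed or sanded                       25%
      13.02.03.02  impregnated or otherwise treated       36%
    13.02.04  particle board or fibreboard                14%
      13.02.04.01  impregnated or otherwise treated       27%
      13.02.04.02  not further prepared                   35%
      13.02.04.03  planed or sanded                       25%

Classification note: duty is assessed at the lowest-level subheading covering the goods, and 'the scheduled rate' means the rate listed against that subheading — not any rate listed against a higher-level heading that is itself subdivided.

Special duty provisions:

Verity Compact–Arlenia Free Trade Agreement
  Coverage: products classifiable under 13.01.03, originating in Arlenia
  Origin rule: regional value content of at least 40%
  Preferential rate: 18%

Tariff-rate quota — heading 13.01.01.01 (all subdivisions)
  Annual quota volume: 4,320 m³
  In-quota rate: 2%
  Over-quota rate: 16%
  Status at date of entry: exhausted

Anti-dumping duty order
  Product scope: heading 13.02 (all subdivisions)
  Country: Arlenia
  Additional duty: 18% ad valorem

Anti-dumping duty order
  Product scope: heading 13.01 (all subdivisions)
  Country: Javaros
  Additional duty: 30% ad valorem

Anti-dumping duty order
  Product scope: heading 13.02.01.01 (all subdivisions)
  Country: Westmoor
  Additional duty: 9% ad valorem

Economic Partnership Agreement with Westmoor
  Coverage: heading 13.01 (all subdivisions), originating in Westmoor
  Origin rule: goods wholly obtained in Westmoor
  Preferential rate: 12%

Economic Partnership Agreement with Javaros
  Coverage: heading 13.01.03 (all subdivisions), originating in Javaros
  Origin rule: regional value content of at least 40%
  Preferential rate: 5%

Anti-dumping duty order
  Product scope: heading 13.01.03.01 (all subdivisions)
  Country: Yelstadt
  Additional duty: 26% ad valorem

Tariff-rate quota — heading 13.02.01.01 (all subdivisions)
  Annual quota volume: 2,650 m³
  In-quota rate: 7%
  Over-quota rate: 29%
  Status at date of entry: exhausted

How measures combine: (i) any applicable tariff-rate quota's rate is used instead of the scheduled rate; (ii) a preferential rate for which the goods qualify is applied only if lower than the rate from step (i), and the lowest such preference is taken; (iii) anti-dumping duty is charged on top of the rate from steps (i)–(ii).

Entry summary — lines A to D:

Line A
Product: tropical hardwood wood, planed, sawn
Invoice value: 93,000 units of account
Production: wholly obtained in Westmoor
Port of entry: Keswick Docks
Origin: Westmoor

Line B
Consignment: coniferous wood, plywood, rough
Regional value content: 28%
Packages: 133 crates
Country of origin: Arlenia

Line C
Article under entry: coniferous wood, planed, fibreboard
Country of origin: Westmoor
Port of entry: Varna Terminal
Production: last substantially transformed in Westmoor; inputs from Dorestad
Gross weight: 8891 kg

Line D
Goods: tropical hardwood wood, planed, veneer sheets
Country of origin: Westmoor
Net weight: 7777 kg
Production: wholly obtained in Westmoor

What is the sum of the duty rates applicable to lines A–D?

88%

Line A: tropical hardwood → 13.02; sawn → 13.02.01; planed → 13.02.01.01. Scheduled 9%. quota on 13.02.01.01 exhausted → over-quota 29%; Westmoor agreement on 13.01: 13.02.01.01 not covered; anti-dumping (Westmoor, 13.02.01.01): +9%; total 29% + 9% = 38%. → 38%.
Line B: coniferous → 13.01; plywood → 13.01.04; rough → 13.01.04.01. Scheduled 16%. Arlenia agreement on 13.01.03: 13.01.04.01 not covered. → 16%.
Line C: coniferous → 13.01; fibreboard → 13.01.01; planed → 13.01.01.01. Scheduled 11%. quota on 13.01.01.01 exhausted → over-quota 16%; Westmoor agreement on 13.01: not wholly obtained. → 16%.
Line D: tropical hardwood → 13.02; veneer sheets → 13.02.02; planed → 13.02.02.02. Scheduled 18%. Westmoor agreement on 13.01: 13.02.02.02 not covered. → 18%.
Sum: 38% + 16% + 16% + 18% = 88%.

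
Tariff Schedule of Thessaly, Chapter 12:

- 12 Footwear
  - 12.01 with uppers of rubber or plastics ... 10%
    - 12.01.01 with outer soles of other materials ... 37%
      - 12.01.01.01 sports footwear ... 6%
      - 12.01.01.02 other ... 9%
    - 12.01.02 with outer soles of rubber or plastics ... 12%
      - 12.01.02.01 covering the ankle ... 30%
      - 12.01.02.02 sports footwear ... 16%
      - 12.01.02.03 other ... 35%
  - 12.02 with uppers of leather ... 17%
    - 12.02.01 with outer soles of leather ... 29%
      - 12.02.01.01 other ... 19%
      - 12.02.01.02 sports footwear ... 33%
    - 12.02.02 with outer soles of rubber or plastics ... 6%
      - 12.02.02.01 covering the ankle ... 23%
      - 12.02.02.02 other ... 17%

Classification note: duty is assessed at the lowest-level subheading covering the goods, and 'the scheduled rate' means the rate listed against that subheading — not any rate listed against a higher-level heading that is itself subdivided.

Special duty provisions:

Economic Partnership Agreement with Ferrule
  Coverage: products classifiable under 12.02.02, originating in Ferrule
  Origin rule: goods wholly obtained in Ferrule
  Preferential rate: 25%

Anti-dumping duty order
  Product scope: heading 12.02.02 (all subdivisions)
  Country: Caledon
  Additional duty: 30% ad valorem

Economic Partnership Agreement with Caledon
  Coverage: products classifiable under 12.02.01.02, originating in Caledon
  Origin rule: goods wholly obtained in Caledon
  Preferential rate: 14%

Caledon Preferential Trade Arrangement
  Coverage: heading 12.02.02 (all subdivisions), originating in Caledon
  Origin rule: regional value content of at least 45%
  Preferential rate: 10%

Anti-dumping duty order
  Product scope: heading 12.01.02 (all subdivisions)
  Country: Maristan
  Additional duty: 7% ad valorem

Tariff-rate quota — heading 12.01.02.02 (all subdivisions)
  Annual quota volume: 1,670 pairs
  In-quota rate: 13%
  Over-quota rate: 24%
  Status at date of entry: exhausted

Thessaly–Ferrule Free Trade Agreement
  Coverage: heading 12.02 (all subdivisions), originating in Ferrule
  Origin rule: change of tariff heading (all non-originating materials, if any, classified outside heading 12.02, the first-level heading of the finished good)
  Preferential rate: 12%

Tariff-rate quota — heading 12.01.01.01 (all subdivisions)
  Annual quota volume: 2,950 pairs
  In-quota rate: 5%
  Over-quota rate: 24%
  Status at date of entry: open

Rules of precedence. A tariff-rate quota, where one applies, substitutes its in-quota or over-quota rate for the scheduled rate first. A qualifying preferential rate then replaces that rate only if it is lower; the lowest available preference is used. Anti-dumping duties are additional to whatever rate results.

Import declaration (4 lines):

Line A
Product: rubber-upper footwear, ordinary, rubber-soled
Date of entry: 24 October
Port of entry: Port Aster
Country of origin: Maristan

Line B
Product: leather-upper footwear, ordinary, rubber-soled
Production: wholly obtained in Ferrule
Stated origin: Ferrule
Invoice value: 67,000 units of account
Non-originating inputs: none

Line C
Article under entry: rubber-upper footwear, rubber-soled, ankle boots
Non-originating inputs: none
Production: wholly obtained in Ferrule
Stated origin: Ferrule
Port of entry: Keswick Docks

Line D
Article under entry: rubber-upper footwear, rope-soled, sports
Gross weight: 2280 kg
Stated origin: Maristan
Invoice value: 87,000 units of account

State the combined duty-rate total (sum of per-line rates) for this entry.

89%

Line A: rubber-upper → 12.01; rubber-soled → 12.01.02; ordinary → 12.01.02.03. Scheduled 35%. anti-dumping (Maristan, 12.01.02): +7%; total 35% + 7% = 42%. → 42%.
Line B: leather-upper → 12.02; rubber-soled → 12.02.02; ordinary → 12.02.02.02. Scheduled 17%. Ferrule agreement on 12.02.02: wholly obtained → 25% available; Ferrule agreement on 12.02: CTH met → 12% available; preferential 12%. → 12%.
Line C: rubber-upper → 12.01; rubber-soled → 12.01.02; ankle boots → 12.01.02.01. Scheduled 30%. Ferrule agreement on 12.02.02: 12.01.02.01 not covered; Ferrule agreement on 12.02: 12.01.02.01 not covered. → 30%.
Line D: rubber-upper → 12.01; rope-soled → 12.01.01; sports → 12.01.01.01. Scheduled 6%. quota on 12.01.01.01 open → in-quota 5%. → 5%.
Sum: 42% + 12% + 30% + 5% = 89%.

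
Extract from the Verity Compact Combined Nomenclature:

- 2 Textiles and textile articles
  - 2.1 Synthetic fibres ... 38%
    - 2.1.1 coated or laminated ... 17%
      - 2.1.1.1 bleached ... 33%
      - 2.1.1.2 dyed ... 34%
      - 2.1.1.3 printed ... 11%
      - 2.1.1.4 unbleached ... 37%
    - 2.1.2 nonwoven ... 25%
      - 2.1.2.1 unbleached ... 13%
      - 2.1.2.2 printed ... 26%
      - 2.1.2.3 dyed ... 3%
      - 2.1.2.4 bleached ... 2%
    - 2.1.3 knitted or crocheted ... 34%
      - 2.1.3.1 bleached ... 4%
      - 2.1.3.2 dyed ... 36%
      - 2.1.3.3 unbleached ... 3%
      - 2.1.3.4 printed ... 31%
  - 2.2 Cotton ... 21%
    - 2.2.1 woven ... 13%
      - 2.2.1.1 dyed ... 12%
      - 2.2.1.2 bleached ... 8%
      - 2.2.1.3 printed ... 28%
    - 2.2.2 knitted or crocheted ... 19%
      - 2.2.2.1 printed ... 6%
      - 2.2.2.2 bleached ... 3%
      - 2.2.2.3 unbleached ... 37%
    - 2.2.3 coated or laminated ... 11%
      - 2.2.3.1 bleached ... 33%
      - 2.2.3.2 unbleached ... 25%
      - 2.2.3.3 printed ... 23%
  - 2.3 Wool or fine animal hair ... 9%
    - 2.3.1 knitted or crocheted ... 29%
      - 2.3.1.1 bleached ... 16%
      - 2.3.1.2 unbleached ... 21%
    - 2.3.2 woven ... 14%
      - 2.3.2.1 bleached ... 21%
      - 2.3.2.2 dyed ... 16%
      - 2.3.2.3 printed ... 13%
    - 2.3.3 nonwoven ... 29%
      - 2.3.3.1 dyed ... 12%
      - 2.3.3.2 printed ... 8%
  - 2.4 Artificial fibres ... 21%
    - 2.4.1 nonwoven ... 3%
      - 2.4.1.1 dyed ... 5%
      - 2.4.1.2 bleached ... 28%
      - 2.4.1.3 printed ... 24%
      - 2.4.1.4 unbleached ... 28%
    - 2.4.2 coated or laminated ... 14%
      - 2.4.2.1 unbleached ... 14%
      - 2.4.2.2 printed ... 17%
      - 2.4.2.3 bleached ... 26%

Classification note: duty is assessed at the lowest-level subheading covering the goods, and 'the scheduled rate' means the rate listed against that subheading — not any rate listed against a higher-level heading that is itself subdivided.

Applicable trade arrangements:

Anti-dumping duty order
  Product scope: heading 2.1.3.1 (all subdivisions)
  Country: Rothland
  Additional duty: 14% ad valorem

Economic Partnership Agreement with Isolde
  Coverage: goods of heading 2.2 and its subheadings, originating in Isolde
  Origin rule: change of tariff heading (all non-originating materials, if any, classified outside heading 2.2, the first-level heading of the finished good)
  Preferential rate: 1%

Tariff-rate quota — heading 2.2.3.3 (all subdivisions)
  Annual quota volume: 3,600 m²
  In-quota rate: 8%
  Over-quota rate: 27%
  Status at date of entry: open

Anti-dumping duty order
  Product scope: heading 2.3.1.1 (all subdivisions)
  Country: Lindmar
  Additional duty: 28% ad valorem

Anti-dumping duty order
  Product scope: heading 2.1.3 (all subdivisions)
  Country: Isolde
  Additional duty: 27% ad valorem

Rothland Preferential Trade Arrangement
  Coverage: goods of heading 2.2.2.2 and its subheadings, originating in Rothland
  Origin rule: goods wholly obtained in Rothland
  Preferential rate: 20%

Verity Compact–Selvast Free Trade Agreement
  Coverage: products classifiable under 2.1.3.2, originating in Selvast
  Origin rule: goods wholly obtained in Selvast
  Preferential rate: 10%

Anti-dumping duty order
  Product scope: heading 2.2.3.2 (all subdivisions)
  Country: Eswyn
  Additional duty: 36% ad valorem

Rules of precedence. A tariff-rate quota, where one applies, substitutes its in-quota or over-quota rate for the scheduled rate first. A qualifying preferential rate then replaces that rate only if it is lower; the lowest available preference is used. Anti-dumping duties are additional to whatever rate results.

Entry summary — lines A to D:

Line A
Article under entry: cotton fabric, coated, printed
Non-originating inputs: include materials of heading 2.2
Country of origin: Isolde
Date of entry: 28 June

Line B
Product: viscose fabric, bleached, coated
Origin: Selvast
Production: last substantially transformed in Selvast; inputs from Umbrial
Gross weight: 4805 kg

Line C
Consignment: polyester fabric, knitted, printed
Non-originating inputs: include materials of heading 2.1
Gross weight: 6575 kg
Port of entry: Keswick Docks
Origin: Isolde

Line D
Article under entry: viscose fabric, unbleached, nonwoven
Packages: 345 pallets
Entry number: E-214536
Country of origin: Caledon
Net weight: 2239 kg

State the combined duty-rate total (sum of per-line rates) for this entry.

Line A: cotton → 2.2; coated → 2.2.3; printed → 2.2.3.3. Scheduled 23%. quota on 2.2.3.3 open → in-quota 8%; Isolde agreement on 2.2: CTH not met. → 8%.
Line B: viscose → 2.4; coated → 2.4.2; bleached → 2.4.2.3. Scheduled 26%. Selvast agreement on 2.1.3.2: 2.4.2.3 not covered. → 26%.
Line C: polyester → 2.1; knitted → 2.1.3; printed → 2.1.3.4. Scheduled 31%. Isolde agreement on 2.2: 2.1.3.4 not covered; anti-dumping (Isolde, 2.1.3): +27%; total 31% + 27% = 58%. → 58%.
Line D: viscose → 2.4; nonwoven → 2.4.1; unbleached → 2.4.1.4. Scheduled 28%. No special measure applies. → 28%.
Sum: 8% + 26% + 58% + 28% = 120%.

120%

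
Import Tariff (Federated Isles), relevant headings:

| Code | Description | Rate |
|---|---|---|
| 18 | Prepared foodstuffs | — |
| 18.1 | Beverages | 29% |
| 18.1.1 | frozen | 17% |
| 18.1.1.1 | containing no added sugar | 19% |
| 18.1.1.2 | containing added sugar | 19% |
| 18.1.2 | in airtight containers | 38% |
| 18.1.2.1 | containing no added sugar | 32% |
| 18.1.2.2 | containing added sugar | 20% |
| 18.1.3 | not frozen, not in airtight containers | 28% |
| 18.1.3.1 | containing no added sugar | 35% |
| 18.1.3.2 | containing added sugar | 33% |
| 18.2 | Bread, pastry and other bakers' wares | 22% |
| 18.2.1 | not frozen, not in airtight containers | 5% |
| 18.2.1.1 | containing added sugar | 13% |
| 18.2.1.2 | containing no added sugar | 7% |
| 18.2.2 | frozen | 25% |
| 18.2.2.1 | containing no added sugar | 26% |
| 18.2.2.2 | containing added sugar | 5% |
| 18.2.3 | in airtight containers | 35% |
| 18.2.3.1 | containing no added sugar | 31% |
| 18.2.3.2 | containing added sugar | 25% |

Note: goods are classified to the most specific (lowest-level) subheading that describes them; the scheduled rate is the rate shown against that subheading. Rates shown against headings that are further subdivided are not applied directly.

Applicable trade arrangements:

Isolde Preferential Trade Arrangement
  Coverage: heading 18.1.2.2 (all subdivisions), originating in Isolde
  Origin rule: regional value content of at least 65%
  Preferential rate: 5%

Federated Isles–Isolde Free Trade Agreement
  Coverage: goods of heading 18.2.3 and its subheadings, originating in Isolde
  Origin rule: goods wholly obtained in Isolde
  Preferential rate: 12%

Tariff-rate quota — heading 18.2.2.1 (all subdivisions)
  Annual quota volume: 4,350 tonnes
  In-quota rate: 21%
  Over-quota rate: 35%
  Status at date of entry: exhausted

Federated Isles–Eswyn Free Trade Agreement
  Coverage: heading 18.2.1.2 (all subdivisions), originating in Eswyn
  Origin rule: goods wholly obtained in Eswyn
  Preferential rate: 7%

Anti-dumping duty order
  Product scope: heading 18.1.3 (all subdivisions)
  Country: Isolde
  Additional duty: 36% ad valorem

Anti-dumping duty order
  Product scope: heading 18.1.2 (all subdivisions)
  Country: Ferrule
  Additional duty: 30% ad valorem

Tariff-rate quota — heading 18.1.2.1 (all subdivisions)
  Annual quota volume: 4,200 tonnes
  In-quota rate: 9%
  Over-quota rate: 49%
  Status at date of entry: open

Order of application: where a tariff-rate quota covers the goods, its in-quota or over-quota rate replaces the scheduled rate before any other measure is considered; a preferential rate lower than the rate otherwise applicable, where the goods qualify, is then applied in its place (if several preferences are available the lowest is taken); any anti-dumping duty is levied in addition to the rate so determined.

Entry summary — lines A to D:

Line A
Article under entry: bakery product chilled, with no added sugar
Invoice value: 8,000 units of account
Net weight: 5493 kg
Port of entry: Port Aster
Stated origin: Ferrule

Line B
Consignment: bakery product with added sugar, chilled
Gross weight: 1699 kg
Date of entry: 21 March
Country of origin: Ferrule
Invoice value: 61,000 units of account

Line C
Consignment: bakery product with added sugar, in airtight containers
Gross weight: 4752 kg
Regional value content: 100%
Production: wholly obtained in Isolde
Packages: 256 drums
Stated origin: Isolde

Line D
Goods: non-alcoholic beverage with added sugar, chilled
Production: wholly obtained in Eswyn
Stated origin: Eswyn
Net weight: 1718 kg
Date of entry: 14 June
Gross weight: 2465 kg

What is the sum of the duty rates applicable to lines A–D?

65%

Line A: bakery product → 18.2; chilled → 18.2.1; with no added sugar → 18.2.1.2. Scheduled 7%. No special measure applies. → 7%.
Line B: bakery product → 18.2; chilled → 18.2.1; with added sugar → 18.2.1.1. Scheduled 13%. No special measure applies. → 13%.
Line C: bakery product → 18.2; in airtight containers → 18.2.3; with added sugar → 18.2.3.2. Scheduled 25%. Isolde agreement on 18.1.2.2: 18.2.3.2 not covered; Isolde agreement on 18.2.3: wholly obtained → 12% available; preferential 12%. → 12%.
Line D: non-alcoholic beverage → 18.1; chilled → 18.1.3; with added sugar → 18.1.3.2. Scheduled 33%. Eswyn agreement on 18.2.1.2: 18.1.3.2 not covered. → 33%.
Sum: 7% + 13% + 12% + 33% = 65%.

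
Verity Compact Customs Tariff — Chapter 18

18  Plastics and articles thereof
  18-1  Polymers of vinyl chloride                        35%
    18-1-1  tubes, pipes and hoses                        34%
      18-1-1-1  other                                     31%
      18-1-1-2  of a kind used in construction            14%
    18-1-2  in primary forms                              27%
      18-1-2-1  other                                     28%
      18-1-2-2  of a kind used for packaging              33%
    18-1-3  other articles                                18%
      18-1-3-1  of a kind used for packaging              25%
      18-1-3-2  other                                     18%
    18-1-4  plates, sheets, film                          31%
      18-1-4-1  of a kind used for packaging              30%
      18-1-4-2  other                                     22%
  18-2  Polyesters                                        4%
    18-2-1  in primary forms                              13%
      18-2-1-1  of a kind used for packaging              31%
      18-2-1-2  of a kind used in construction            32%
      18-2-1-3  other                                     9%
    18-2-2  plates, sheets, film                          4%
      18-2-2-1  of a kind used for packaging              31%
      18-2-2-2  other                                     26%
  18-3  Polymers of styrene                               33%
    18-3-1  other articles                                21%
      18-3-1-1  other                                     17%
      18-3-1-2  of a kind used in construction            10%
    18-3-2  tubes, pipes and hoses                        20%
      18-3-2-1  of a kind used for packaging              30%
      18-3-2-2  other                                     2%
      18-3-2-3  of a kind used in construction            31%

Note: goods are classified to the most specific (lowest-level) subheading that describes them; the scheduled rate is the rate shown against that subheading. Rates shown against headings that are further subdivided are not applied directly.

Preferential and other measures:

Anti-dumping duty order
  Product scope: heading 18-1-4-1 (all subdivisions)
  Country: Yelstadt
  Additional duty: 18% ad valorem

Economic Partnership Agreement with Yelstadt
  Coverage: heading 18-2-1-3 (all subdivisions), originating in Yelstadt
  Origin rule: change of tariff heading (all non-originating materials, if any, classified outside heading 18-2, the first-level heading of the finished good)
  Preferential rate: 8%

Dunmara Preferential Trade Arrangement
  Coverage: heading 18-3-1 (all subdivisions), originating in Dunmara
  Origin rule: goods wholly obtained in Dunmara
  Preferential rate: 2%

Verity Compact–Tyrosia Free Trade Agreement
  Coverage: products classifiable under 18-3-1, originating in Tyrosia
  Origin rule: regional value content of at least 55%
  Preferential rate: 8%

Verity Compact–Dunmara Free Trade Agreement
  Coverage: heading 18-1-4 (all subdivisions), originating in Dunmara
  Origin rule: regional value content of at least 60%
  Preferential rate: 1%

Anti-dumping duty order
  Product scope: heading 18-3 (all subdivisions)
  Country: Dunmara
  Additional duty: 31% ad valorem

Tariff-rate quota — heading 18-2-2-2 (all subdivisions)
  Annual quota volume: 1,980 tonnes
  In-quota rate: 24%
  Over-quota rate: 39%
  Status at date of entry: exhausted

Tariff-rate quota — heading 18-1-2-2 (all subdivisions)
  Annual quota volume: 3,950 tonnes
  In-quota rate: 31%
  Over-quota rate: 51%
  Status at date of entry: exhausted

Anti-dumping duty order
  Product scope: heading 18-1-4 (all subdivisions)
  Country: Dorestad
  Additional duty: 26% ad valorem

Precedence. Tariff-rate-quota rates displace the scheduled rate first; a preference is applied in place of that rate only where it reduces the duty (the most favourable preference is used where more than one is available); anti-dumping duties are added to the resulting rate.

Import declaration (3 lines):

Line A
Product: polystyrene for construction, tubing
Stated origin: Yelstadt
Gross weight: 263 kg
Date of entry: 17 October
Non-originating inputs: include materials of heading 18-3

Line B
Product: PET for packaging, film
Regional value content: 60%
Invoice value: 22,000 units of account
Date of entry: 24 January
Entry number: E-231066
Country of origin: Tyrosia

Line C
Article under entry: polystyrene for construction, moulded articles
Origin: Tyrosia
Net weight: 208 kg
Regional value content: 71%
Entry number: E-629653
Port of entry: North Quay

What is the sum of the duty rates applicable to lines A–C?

Line A: polystyrene → 18-3; tubing → 18-3-2; for construction → 18-3-2-3. Scheduled 31%. Yelstadt agreement on 18-2-1-3: 18-3-2-3 not covered. → 31%.
Line B: PET → 18-2; film → 18-2-2; for packaging → 18-2-2-1. Scheduled 31%. Tyrosia agreement on 18-3-1: 18-2-2-1 not covered. → 31%.
Line C: polystyrene → 18-3; moulded articles → 18-3-1; for construction → 18-3-1-2. Scheduled 10%. Tyrosia agreement on 18-3-1: RVC ≥ 55% → 8% available; preferential 8%. → 8%.
Sum: 31% + 31% + 8% = 70%.

70%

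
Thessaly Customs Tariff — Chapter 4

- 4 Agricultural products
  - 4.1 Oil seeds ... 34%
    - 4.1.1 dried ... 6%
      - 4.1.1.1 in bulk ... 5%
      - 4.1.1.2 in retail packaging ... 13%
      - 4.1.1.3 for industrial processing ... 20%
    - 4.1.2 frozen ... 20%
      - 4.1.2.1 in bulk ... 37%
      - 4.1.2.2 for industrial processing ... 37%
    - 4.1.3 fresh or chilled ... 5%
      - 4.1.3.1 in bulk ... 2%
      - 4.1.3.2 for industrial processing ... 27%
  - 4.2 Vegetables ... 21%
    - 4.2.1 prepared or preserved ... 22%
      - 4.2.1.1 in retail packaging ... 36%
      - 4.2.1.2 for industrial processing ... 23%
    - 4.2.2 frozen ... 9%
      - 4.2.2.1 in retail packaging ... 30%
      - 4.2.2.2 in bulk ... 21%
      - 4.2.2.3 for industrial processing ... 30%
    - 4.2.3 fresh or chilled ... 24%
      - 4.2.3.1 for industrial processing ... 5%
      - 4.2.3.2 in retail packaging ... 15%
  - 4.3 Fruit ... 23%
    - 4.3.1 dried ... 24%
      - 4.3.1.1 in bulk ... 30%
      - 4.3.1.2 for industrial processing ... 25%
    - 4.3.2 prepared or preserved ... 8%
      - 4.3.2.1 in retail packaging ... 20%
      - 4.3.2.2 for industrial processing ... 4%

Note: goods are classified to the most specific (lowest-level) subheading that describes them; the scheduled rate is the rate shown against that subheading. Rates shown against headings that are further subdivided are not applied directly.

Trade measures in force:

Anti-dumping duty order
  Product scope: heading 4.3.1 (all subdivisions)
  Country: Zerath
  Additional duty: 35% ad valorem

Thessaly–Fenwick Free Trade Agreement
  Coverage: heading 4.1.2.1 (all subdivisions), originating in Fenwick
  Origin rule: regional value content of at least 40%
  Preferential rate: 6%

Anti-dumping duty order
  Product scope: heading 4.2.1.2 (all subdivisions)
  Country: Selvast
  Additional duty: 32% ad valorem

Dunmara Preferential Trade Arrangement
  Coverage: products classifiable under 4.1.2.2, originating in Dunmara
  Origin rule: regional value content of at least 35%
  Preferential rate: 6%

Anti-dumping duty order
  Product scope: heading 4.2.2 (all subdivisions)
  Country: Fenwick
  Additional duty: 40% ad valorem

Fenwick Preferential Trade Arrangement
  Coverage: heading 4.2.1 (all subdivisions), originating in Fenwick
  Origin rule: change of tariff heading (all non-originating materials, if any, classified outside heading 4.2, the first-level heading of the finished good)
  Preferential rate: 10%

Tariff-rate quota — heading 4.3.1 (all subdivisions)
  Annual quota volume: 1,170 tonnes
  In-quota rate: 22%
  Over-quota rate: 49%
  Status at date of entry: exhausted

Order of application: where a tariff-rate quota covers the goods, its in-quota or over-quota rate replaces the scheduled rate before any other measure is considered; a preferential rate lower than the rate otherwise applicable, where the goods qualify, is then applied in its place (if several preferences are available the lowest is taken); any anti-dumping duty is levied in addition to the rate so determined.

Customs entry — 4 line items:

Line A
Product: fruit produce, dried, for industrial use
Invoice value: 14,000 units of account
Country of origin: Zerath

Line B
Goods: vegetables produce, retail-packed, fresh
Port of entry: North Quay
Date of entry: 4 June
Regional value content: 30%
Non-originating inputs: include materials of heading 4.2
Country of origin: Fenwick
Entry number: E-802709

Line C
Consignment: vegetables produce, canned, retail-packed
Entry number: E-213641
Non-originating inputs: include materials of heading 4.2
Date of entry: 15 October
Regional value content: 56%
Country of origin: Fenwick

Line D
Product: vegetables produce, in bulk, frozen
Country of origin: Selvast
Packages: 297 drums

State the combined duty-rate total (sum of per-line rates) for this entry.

156%

Line A: fruit → 4.3; dried → 4.3.1; for industrial use → 4.3.1.2. Scheduled 25%. quota on 4.3.1 exhausted → over-quota 49%; anti-dumping (Zerath, 4.3.1): +35%; total 49% + 35% = 84%. → 84%.
Line B: vegetables → 4.2; fresh → 4.2.3; retail-packed → 4.2.3.2. Scheduled 15%. Fenwick agreement on 4.1.2.1: 4.2.3.2 not covered; Fenwick agreement on 4.2.1: 4.2.3.2 not covered. → 15%.
Line C: vegetables → 4.2; canned → 4.2.1; retail-packed → 4.2.1.1. Scheduled 36%. Fenwick agreement on 4.1.2.1: 4.2.1.1 not covered; Fenwick agreement on 4.2.1: CTH not met. → 36%.
Line D: vegetables → 4.2; frozen → 4.2.2; in bulk → 4.2.2.2. Scheduled 21%. No special measure applies. → 21%.
Sum: 84% + 15% + 36% + 21% = 156%.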